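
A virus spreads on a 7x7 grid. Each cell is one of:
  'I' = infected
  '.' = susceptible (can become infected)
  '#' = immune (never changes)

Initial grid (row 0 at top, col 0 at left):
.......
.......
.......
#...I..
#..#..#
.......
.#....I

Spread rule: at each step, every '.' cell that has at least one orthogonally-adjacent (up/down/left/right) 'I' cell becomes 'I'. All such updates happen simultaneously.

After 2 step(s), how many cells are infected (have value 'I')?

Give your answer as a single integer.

Step 0 (initial): 2 infected
Step 1: +6 new -> 8 infected
Step 2: +9 new -> 17 infected

Answer: 17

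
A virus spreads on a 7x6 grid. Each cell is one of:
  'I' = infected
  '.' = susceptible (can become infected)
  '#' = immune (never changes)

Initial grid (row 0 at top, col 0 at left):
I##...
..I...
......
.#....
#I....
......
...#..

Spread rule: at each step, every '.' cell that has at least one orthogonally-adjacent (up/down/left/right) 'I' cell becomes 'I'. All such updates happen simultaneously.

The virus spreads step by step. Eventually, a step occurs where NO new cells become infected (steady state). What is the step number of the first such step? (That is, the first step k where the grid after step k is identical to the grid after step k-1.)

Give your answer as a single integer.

Answer: 7

Derivation:
Step 0 (initial): 3 infected
Step 1: +6 new -> 9 infected
Step 2: +10 new -> 19 infected
Step 3: +9 new -> 28 infected
Step 4: +5 new -> 33 infected
Step 5: +3 new -> 36 infected
Step 6: +1 new -> 37 infected
Step 7: +0 new -> 37 infected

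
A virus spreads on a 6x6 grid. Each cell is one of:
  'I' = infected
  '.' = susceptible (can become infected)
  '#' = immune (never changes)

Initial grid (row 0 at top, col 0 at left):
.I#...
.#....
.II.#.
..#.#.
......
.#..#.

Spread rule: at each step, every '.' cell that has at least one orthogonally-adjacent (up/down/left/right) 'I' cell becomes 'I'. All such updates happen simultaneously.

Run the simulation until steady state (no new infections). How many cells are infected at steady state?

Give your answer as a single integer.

Answer: 29

Derivation:
Step 0 (initial): 3 infected
Step 1: +5 new -> 8 infected
Step 2: +5 new -> 13 infected
Step 3: +5 new -> 18 infected
Step 4: +6 new -> 24 infected
Step 5: +3 new -> 27 infected
Step 6: +2 new -> 29 infected
Step 7: +0 new -> 29 infected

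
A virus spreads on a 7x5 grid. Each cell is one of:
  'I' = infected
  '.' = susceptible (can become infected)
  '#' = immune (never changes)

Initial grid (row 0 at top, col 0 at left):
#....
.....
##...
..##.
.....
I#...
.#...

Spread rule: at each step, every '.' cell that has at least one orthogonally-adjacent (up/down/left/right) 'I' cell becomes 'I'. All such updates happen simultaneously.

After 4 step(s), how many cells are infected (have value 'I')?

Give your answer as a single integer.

Answer: 9

Derivation:
Step 0 (initial): 1 infected
Step 1: +2 new -> 3 infected
Step 2: +2 new -> 5 infected
Step 3: +2 new -> 7 infected
Step 4: +2 new -> 9 infected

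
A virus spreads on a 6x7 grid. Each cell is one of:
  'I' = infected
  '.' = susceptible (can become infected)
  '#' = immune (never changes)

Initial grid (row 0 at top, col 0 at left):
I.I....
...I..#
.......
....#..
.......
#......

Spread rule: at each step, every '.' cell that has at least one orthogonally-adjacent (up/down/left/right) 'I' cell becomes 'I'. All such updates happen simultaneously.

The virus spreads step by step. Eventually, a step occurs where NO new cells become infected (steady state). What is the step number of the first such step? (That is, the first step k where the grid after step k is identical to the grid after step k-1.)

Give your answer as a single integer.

Answer: 8

Derivation:
Step 0 (initial): 3 infected
Step 1: +6 new -> 9 infected
Step 2: +7 new -> 16 infected
Step 3: +6 new -> 22 infected
Step 4: +8 new -> 30 infected
Step 5: +5 new -> 35 infected
Step 6: +3 new -> 38 infected
Step 7: +1 new -> 39 infected
Step 8: +0 new -> 39 infected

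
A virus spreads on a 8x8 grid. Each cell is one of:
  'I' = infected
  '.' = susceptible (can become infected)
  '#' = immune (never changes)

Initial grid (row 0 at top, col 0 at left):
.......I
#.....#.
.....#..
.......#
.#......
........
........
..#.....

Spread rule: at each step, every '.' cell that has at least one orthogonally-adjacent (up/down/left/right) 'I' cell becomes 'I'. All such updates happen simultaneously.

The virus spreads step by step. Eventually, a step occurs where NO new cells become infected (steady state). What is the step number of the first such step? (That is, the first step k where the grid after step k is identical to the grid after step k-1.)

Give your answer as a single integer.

Step 0 (initial): 1 infected
Step 1: +2 new -> 3 infected
Step 2: +2 new -> 5 infected
Step 3: +3 new -> 8 infected
Step 4: +3 new -> 11 infected
Step 5: +5 new -> 16 infected
Step 6: +7 new -> 23 infected
Step 7: +8 new -> 31 infected
Step 8: +7 new -> 38 infected
Step 9: +7 new -> 45 infected
Step 10: +4 new -> 49 infected
Step 11: +4 new -> 53 infected
Step 12: +2 new -> 55 infected
Step 13: +2 new -> 57 infected
Step 14: +1 new -> 58 infected
Step 15: +0 new -> 58 infected

Answer: 15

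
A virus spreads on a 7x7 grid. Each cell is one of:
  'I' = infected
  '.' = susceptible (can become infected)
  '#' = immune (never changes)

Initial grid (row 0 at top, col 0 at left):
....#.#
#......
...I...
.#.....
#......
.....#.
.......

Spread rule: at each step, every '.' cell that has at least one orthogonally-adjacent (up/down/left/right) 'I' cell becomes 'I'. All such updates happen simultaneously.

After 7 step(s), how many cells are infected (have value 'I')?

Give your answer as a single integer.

Answer: 43

Derivation:
Step 0 (initial): 1 infected
Step 1: +4 new -> 5 infected
Step 2: +8 new -> 13 infected
Step 3: +9 new -> 22 infected
Step 4: +10 new -> 32 infected
Step 5: +5 new -> 37 infected
Step 6: +4 new -> 41 infected
Step 7: +2 new -> 43 infected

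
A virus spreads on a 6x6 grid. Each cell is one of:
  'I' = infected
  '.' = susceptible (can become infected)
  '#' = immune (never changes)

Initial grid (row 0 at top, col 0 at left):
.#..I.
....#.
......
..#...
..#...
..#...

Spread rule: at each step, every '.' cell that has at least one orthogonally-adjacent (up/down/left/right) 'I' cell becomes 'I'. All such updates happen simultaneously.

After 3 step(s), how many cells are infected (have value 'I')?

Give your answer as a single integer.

Answer: 9

Derivation:
Step 0 (initial): 1 infected
Step 1: +2 new -> 3 infected
Step 2: +3 new -> 6 infected
Step 3: +3 new -> 9 infected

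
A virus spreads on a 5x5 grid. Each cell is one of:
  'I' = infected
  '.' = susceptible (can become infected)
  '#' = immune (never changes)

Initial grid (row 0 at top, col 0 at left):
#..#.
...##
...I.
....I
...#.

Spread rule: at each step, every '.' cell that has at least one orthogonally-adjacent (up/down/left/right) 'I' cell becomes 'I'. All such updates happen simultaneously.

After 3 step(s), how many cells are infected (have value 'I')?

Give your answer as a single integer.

Step 0 (initial): 2 infected
Step 1: +4 new -> 6 infected
Step 2: +3 new -> 9 infected
Step 3: +5 new -> 14 infected

Answer: 14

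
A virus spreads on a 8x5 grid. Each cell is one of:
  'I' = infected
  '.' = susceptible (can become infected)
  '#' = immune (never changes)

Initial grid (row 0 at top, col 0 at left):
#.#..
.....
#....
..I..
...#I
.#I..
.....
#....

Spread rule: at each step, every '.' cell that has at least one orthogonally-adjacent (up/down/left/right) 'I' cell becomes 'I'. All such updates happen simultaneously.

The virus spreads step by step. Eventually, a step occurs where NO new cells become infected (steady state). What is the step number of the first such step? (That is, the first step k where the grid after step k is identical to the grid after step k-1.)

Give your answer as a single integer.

Answer: 5

Derivation:
Step 0 (initial): 3 infected
Step 1: +8 new -> 11 infected
Step 2: +10 new -> 21 infected
Step 3: +8 new -> 29 infected
Step 4: +5 new -> 34 infected
Step 5: +0 new -> 34 infected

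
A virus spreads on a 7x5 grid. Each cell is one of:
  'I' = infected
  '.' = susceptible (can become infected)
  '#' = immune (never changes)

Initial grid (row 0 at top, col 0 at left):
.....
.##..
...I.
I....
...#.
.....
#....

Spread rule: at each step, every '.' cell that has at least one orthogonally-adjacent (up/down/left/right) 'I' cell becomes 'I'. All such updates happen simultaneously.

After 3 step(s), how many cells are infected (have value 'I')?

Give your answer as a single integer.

Step 0 (initial): 2 infected
Step 1: +7 new -> 9 infected
Step 2: +8 new -> 17 infected
Step 3: +6 new -> 23 infected

Answer: 23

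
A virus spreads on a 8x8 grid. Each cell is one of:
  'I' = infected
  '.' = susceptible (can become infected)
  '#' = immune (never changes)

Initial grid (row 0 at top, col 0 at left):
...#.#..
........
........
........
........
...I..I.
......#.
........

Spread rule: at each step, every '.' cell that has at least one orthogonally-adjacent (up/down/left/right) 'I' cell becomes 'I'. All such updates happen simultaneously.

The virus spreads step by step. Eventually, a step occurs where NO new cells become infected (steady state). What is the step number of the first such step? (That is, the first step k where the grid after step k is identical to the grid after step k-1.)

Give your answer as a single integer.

Answer: 9

Derivation:
Step 0 (initial): 2 infected
Step 1: +7 new -> 9 infected
Step 2: +12 new -> 21 infected
Step 3: +13 new -> 34 infected
Step 4: +11 new -> 45 infected
Step 5: +8 new -> 53 infected
Step 6: +5 new -> 58 infected
Step 7: +2 new -> 60 infected
Step 8: +1 new -> 61 infected
Step 9: +0 new -> 61 infected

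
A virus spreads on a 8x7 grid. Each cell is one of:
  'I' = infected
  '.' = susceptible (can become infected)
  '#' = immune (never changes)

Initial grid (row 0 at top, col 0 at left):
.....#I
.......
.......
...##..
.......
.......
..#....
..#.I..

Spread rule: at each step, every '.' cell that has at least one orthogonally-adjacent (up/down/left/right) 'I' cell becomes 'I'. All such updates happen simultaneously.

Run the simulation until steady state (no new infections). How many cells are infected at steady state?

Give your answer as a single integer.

Answer: 51

Derivation:
Step 0 (initial): 2 infected
Step 1: +4 new -> 6 infected
Step 2: +6 new -> 12 infected
Step 3: +7 new -> 19 infected
Step 4: +9 new -> 28 infected
Step 5: +5 new -> 33 infected
Step 6: +7 new -> 40 infected
Step 7: +7 new -> 47 infected
Step 8: +4 new -> 51 infected
Step 9: +0 new -> 51 infected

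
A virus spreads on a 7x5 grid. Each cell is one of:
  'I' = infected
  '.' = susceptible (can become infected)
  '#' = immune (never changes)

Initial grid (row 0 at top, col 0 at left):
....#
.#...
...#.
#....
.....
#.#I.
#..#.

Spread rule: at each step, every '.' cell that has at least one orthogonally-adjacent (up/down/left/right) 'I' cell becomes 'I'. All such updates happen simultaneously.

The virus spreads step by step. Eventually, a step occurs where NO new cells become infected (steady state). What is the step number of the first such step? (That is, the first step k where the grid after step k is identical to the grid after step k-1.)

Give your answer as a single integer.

Step 0 (initial): 1 infected
Step 1: +2 new -> 3 infected
Step 2: +4 new -> 7 infected
Step 3: +3 new -> 10 infected
Step 4: +5 new -> 15 infected
Step 5: +4 new -> 19 infected
Step 6: +4 new -> 23 infected
Step 7: +3 new -> 26 infected
Step 8: +1 new -> 27 infected
Step 9: +0 new -> 27 infected

Answer: 9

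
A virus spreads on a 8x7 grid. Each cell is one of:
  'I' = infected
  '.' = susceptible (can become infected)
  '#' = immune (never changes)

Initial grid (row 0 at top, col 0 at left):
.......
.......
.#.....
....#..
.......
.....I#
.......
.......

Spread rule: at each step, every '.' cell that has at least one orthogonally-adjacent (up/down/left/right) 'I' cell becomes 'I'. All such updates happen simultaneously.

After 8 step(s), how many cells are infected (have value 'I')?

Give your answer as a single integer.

Step 0 (initial): 1 infected
Step 1: +3 new -> 4 infected
Step 2: +7 new -> 11 infected
Step 3: +7 new -> 18 infected
Step 4: +8 new -> 26 infected
Step 5: +9 new -> 35 infected
Step 6: +8 new -> 43 infected
Step 7: +4 new -> 47 infected
Step 8: +3 new -> 50 infected

Answer: 50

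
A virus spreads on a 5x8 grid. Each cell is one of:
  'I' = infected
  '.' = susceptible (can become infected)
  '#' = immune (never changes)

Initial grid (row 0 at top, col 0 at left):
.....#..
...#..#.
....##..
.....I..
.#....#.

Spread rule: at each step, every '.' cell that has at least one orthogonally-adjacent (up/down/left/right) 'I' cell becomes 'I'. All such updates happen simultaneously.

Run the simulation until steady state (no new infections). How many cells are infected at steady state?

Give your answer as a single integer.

Answer: 33

Derivation:
Step 0 (initial): 1 infected
Step 1: +3 new -> 4 infected
Step 2: +4 new -> 8 infected
Step 3: +5 new -> 13 infected
Step 4: +4 new -> 17 infected
Step 5: +4 new -> 21 infected
Step 6: +5 new -> 26 infected
Step 7: +3 new -> 29 infected
Step 8: +2 new -> 31 infected
Step 9: +1 new -> 32 infected
Step 10: +1 new -> 33 infected
Step 11: +0 new -> 33 infected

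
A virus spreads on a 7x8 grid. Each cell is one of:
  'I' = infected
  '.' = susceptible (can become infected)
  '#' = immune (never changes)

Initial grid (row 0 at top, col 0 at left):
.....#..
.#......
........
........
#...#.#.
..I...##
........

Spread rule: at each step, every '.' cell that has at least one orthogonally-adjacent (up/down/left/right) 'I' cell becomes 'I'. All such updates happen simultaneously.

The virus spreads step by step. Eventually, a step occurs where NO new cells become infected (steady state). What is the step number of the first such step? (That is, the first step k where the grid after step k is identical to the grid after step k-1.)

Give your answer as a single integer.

Step 0 (initial): 1 infected
Step 1: +4 new -> 5 infected
Step 2: +7 new -> 12 infected
Step 3: +6 new -> 18 infected
Step 4: +7 new -> 25 infected
Step 5: +6 new -> 31 infected
Step 6: +7 new -> 38 infected
Step 7: +5 new -> 43 infected
Step 8: +3 new -> 46 infected
Step 9: +2 new -> 48 infected
Step 10: +1 new -> 49 infected
Step 11: +0 new -> 49 infected

Answer: 11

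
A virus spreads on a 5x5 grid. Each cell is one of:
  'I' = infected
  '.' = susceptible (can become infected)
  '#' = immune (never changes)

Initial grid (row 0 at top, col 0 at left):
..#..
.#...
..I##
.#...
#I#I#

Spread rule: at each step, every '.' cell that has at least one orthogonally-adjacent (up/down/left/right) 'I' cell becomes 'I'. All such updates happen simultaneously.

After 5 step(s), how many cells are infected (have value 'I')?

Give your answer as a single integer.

Step 0 (initial): 3 infected
Step 1: +4 new -> 7 infected
Step 2: +3 new -> 10 infected
Step 3: +4 new -> 14 infected
Step 4: +2 new -> 16 infected
Step 5: +1 new -> 17 infected

Answer: 17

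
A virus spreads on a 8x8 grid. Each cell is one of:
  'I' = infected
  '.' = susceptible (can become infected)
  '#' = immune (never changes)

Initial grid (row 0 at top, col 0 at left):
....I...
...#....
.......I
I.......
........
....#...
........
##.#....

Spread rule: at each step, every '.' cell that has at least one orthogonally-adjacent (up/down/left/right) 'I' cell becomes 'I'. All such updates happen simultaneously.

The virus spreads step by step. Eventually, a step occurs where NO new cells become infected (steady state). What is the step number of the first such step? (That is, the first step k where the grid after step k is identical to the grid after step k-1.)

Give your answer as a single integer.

Answer: 9

Derivation:
Step 0 (initial): 3 infected
Step 1: +9 new -> 12 infected
Step 2: +14 new -> 26 infected
Step 3: +14 new -> 40 infected
Step 4: +7 new -> 47 infected
Step 5: +5 new -> 52 infected
Step 6: +4 new -> 56 infected
Step 7: +2 new -> 58 infected
Step 8: +1 new -> 59 infected
Step 9: +0 new -> 59 infected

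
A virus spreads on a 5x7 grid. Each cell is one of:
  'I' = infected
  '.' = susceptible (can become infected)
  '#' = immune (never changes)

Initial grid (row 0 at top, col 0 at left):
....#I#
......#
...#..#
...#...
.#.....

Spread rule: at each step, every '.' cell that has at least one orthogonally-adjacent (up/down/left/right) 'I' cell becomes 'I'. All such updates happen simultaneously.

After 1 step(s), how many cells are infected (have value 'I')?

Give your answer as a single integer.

Answer: 2

Derivation:
Step 0 (initial): 1 infected
Step 1: +1 new -> 2 infected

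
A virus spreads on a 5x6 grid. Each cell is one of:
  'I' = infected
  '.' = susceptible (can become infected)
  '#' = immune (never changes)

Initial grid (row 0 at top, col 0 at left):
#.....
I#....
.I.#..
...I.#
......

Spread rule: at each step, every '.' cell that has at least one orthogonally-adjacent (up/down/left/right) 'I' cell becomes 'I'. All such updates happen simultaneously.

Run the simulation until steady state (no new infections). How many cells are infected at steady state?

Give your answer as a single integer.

Step 0 (initial): 3 infected
Step 1: +6 new -> 9 infected
Step 2: +6 new -> 15 infected
Step 3: +6 new -> 21 infected
Step 4: +4 new -> 25 infected
Step 5: +1 new -> 26 infected
Step 6: +0 new -> 26 infected

Answer: 26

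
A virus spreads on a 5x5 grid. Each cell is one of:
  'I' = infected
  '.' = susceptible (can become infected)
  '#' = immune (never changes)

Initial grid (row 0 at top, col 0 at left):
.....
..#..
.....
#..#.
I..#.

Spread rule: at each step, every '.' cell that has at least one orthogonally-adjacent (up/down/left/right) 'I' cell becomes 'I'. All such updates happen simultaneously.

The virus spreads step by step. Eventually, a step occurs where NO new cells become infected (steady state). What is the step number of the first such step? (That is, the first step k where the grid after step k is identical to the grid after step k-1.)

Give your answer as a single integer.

Answer: 9

Derivation:
Step 0 (initial): 1 infected
Step 1: +1 new -> 2 infected
Step 2: +2 new -> 4 infected
Step 3: +2 new -> 6 infected
Step 4: +3 new -> 9 infected
Step 5: +3 new -> 12 infected
Step 6: +4 new -> 16 infected
Step 7: +3 new -> 19 infected
Step 8: +2 new -> 21 infected
Step 9: +0 new -> 21 infected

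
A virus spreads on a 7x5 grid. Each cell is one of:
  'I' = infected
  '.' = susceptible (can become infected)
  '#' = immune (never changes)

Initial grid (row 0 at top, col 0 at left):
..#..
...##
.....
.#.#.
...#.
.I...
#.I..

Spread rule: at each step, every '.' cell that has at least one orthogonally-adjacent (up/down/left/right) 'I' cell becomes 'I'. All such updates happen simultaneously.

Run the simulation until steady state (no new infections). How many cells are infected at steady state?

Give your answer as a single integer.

Answer: 26

Derivation:
Step 0 (initial): 2 infected
Step 1: +5 new -> 7 infected
Step 2: +4 new -> 11 infected
Step 3: +3 new -> 14 infected
Step 4: +3 new -> 17 infected
Step 5: +5 new -> 22 infected
Step 6: +3 new -> 25 infected
Step 7: +1 new -> 26 infected
Step 8: +0 new -> 26 infected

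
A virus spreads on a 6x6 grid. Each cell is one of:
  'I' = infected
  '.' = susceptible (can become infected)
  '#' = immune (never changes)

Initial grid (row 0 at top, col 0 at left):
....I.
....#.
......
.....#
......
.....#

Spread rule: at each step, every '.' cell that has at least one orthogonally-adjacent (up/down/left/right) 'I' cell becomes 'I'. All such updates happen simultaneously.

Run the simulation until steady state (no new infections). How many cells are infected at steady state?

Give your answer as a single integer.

Answer: 33

Derivation:
Step 0 (initial): 1 infected
Step 1: +2 new -> 3 infected
Step 2: +3 new -> 6 infected
Step 3: +4 new -> 10 infected
Step 4: +5 new -> 15 infected
Step 5: +5 new -> 20 infected
Step 6: +5 new -> 25 infected
Step 7: +5 new -> 30 infected
Step 8: +2 new -> 32 infected
Step 9: +1 new -> 33 infected
Step 10: +0 new -> 33 infected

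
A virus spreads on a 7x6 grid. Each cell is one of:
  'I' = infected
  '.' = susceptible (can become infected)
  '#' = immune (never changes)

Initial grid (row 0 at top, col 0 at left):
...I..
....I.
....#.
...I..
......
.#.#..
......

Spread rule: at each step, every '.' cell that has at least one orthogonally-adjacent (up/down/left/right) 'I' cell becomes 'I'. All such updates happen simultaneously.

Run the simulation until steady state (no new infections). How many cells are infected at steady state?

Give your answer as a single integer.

Step 0 (initial): 3 infected
Step 1: +8 new -> 11 infected
Step 2: +9 new -> 20 infected
Step 3: +8 new -> 28 infected
Step 4: +6 new -> 34 infected
Step 5: +4 new -> 38 infected
Step 6: +1 new -> 39 infected
Step 7: +0 new -> 39 infected

Answer: 39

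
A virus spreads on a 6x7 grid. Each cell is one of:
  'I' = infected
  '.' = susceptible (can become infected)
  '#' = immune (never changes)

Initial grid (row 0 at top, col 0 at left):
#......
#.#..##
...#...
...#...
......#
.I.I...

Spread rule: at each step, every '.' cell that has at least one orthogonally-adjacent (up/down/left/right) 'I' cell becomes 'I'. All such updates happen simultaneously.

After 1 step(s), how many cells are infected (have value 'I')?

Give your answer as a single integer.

Step 0 (initial): 2 infected
Step 1: +5 new -> 7 infected

Answer: 7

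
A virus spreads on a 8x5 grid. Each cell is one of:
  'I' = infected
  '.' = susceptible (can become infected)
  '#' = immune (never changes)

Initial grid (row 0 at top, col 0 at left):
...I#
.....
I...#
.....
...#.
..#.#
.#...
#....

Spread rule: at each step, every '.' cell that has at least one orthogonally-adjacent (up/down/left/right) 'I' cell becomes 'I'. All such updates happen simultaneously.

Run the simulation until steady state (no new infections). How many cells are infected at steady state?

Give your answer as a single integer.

Step 0 (initial): 2 infected
Step 1: +5 new -> 7 infected
Step 2: +9 new -> 16 infected
Step 3: +4 new -> 20 infected
Step 4: +4 new -> 24 infected
Step 5: +1 new -> 25 infected
Step 6: +0 new -> 25 infected

Answer: 25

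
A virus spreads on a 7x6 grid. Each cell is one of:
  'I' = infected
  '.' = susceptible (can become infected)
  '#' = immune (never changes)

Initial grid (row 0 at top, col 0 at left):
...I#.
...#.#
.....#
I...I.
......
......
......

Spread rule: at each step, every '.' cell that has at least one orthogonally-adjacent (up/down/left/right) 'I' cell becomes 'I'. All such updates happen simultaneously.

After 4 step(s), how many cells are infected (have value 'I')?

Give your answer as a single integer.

Answer: 36

Derivation:
Step 0 (initial): 3 infected
Step 1: +8 new -> 11 infected
Step 2: +12 new -> 23 infected
Step 3: +9 new -> 32 infected
Step 4: +4 new -> 36 infected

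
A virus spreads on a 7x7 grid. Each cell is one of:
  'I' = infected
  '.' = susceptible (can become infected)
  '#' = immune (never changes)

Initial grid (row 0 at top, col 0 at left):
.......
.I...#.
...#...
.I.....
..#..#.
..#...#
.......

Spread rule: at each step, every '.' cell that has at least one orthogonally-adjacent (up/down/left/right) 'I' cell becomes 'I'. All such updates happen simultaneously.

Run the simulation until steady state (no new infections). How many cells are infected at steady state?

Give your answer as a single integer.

Step 0 (initial): 2 infected
Step 1: +7 new -> 9 infected
Step 2: +8 new -> 17 infected
Step 3: +6 new -> 23 infected
Step 4: +7 new -> 30 infected
Step 5: +5 new -> 35 infected
Step 6: +5 new -> 40 infected
Step 7: +2 new -> 42 infected
Step 8: +1 new -> 43 infected
Step 9: +0 new -> 43 infected

Answer: 43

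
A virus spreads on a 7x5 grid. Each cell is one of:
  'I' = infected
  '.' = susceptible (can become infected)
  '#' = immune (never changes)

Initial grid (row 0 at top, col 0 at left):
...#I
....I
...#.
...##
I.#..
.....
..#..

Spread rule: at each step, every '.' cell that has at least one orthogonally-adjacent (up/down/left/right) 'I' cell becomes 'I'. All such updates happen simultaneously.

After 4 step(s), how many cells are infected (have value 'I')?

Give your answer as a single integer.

Step 0 (initial): 3 infected
Step 1: +5 new -> 8 infected
Step 2: +5 new -> 13 infected
Step 3: +8 new -> 21 infected
Step 4: +3 new -> 24 infected

Answer: 24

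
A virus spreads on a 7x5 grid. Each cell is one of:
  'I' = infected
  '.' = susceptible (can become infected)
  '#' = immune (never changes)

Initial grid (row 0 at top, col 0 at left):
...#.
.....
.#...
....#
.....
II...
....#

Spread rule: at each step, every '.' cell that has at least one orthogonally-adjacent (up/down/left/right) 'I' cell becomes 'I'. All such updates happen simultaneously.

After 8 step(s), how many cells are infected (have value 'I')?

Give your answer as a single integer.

Step 0 (initial): 2 infected
Step 1: +5 new -> 7 infected
Step 2: +5 new -> 12 infected
Step 3: +5 new -> 17 infected
Step 4: +4 new -> 21 infected
Step 5: +4 new -> 25 infected
Step 6: +4 new -> 29 infected
Step 7: +1 new -> 30 infected
Step 8: +1 new -> 31 infected

Answer: 31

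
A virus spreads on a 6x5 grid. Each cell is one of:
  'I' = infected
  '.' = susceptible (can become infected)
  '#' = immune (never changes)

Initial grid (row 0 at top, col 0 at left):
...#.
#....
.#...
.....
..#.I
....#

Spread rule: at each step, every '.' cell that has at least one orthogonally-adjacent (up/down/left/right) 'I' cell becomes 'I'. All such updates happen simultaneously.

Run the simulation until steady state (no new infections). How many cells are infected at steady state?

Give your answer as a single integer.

Answer: 25

Derivation:
Step 0 (initial): 1 infected
Step 1: +2 new -> 3 infected
Step 2: +3 new -> 6 infected
Step 3: +4 new -> 10 infected
Step 4: +5 new -> 15 infected
Step 5: +4 new -> 19 infected
Step 6: +4 new -> 23 infected
Step 7: +1 new -> 24 infected
Step 8: +1 new -> 25 infected
Step 9: +0 new -> 25 infected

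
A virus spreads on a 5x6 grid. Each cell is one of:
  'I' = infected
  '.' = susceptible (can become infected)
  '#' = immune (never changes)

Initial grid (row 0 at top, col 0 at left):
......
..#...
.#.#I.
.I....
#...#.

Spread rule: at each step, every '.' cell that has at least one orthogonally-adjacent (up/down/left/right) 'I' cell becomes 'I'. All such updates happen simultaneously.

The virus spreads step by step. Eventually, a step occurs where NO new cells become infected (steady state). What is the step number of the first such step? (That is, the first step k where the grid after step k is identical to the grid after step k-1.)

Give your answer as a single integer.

Step 0 (initial): 2 infected
Step 1: +6 new -> 8 infected
Step 2: +8 new -> 16 infected
Step 3: +5 new -> 21 infected
Step 4: +3 new -> 24 infected
Step 5: +1 new -> 25 infected
Step 6: +0 new -> 25 infected

Answer: 6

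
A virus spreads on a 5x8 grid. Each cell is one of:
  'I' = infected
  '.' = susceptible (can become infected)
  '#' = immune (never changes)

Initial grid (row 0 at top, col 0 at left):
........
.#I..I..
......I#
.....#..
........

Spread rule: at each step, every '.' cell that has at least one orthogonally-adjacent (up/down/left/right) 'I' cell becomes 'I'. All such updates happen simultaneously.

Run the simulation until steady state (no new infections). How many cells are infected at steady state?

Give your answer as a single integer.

Step 0 (initial): 3 infected
Step 1: +8 new -> 11 infected
Step 2: +11 new -> 22 infected
Step 3: +9 new -> 31 infected
Step 4: +5 new -> 36 infected
Step 5: +1 new -> 37 infected
Step 6: +0 new -> 37 infected

Answer: 37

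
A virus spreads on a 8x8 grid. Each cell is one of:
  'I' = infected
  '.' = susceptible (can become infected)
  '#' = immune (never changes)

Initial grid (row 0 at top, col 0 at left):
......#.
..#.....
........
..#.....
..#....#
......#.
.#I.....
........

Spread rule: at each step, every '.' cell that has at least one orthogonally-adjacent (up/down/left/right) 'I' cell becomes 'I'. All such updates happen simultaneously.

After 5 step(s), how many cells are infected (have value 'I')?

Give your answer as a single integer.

Step 0 (initial): 1 infected
Step 1: +3 new -> 4 infected
Step 2: +5 new -> 9 infected
Step 3: +7 new -> 16 infected
Step 4: +8 new -> 24 infected
Step 5: +7 new -> 31 infected

Answer: 31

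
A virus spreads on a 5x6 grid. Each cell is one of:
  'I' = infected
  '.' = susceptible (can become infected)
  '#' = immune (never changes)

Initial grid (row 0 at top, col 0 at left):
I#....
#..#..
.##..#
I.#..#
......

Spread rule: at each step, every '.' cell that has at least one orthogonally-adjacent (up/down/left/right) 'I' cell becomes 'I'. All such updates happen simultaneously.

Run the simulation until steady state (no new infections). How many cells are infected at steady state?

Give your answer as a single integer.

Step 0 (initial): 2 infected
Step 1: +3 new -> 5 infected
Step 2: +1 new -> 6 infected
Step 3: +1 new -> 7 infected
Step 4: +1 new -> 8 infected
Step 5: +2 new -> 10 infected
Step 6: +3 new -> 13 infected
Step 7: +1 new -> 14 infected
Step 8: +1 new -> 15 infected
Step 9: +2 new -> 17 infected
Step 10: +2 new -> 19 infected
Step 11: +1 new -> 20 infected
Step 12: +1 new -> 21 infected
Step 13: +1 new -> 22 infected
Step 14: +0 new -> 22 infected

Answer: 22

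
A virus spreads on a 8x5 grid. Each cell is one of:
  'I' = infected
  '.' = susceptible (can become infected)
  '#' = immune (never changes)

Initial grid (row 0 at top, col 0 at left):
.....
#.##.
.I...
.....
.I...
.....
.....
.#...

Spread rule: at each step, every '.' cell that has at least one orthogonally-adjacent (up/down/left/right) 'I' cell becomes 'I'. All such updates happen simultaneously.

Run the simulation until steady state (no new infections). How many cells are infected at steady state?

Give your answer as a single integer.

Step 0 (initial): 2 infected
Step 1: +7 new -> 9 infected
Step 2: +8 new -> 17 infected
Step 3: +8 new -> 25 infected
Step 4: +7 new -> 32 infected
Step 5: +3 new -> 35 infected
Step 6: +1 new -> 36 infected
Step 7: +0 new -> 36 infected

Answer: 36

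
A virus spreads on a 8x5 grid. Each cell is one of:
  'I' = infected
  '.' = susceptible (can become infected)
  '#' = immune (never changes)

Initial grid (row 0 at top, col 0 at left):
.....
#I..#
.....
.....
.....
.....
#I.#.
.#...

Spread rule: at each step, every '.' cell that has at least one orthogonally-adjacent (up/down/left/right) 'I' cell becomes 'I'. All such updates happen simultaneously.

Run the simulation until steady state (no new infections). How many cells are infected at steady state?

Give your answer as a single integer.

Step 0 (initial): 2 infected
Step 1: +5 new -> 7 infected
Step 2: +10 new -> 17 infected
Step 3: +8 new -> 25 infected
Step 4: +6 new -> 31 infected
Step 5: +3 new -> 34 infected
Step 6: +0 new -> 34 infected

Answer: 34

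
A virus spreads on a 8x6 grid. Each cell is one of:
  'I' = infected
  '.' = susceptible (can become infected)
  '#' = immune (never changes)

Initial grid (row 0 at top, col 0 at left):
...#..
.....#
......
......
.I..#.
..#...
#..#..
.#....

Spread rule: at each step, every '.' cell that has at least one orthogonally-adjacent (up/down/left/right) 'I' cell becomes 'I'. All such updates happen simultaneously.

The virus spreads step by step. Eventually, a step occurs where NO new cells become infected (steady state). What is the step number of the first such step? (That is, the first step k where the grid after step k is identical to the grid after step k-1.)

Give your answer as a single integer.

Answer: 9

Derivation:
Step 0 (initial): 1 infected
Step 1: +4 new -> 5 infected
Step 2: +6 new -> 11 infected
Step 3: +6 new -> 17 infected
Step 4: +7 new -> 24 infected
Step 5: +8 new -> 32 infected
Step 6: +5 new -> 37 infected
Step 7: +2 new -> 39 infected
Step 8: +1 new -> 40 infected
Step 9: +0 new -> 40 infected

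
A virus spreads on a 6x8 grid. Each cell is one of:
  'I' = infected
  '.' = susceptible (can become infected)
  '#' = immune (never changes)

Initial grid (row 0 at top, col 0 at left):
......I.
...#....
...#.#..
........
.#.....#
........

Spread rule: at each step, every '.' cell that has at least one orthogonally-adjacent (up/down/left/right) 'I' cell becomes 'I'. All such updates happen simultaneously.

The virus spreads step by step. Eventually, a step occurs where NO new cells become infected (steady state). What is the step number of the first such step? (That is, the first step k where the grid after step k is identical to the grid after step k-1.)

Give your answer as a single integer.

Step 0 (initial): 1 infected
Step 1: +3 new -> 4 infected
Step 2: +4 new -> 8 infected
Step 3: +4 new -> 12 infected
Step 4: +5 new -> 17 infected
Step 5: +5 new -> 22 infected
Step 6: +7 new -> 29 infected
Step 7: +5 new -> 34 infected
Step 8: +4 new -> 38 infected
Step 9: +2 new -> 40 infected
Step 10: +2 new -> 42 infected
Step 11: +1 new -> 43 infected
Step 12: +0 new -> 43 infected

Answer: 12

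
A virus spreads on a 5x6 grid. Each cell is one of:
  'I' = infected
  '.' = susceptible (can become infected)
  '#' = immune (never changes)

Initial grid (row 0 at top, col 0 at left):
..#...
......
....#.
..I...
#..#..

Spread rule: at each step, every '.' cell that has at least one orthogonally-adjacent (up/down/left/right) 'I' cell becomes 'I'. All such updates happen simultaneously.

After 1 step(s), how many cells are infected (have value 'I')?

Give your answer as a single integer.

Step 0 (initial): 1 infected
Step 1: +4 new -> 5 infected

Answer: 5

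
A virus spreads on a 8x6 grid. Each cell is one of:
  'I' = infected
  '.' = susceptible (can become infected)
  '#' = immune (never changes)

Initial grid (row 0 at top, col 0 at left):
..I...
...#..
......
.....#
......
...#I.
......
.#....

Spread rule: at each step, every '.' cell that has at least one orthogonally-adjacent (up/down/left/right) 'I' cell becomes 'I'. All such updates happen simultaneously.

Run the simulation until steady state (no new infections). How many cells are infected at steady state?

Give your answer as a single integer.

Step 0 (initial): 2 infected
Step 1: +6 new -> 8 infected
Step 2: +10 new -> 18 infected
Step 3: +12 new -> 30 infected
Step 4: +8 new -> 38 infected
Step 5: +4 new -> 42 infected
Step 6: +2 new -> 44 infected
Step 7: +0 new -> 44 infected

Answer: 44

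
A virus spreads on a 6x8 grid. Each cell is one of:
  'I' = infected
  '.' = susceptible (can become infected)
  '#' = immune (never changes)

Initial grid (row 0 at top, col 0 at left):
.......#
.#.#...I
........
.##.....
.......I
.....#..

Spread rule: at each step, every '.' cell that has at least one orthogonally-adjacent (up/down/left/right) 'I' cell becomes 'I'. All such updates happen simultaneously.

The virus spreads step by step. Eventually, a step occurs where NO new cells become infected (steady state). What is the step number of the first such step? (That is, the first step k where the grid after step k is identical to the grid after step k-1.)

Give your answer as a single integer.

Step 0 (initial): 2 infected
Step 1: +5 new -> 7 infected
Step 2: +6 new -> 13 infected
Step 3: +5 new -> 18 infected
Step 4: +5 new -> 23 infected
Step 5: +5 new -> 28 infected
Step 6: +4 new -> 32 infected
Step 7: +5 new -> 37 infected
Step 8: +4 new -> 41 infected
Step 9: +1 new -> 42 infected
Step 10: +0 new -> 42 infected

Answer: 10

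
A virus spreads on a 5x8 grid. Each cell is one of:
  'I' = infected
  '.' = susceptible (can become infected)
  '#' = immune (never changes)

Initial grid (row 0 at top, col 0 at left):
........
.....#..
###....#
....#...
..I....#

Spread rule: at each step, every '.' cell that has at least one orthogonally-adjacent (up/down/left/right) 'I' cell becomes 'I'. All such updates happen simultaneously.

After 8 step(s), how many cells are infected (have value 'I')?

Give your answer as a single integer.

Step 0 (initial): 1 infected
Step 1: +3 new -> 4 infected
Step 2: +4 new -> 8 infected
Step 3: +3 new -> 11 infected
Step 4: +4 new -> 15 infected
Step 5: +5 new -> 20 infected
Step 6: +5 new -> 25 infected
Step 7: +4 new -> 29 infected
Step 8: +3 new -> 32 infected

Answer: 32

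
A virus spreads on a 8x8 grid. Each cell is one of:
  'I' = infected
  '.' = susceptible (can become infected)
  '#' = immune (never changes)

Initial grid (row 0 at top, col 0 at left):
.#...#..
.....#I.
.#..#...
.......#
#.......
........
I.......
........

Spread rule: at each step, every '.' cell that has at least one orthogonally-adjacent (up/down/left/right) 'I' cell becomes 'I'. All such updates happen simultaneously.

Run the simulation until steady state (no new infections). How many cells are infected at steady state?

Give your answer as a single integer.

Step 0 (initial): 2 infected
Step 1: +6 new -> 8 infected
Step 2: +7 new -> 15 infected
Step 3: +6 new -> 21 infected
Step 4: +9 new -> 30 infected
Step 5: +11 new -> 41 infected
Step 6: +6 new -> 47 infected
Step 7: +4 new -> 51 infected
Step 8: +5 new -> 56 infected
Step 9: +1 new -> 57 infected
Step 10: +0 new -> 57 infected

Answer: 57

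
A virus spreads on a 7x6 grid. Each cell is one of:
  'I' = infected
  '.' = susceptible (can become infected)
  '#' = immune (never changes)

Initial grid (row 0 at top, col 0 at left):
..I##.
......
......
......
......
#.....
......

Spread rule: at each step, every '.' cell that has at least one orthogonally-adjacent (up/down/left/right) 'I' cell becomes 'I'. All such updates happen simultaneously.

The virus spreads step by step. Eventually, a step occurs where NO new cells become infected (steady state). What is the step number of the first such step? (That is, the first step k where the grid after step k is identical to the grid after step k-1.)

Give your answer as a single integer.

Answer: 10

Derivation:
Step 0 (initial): 1 infected
Step 1: +2 new -> 3 infected
Step 2: +4 new -> 7 infected
Step 3: +5 new -> 12 infected
Step 4: +6 new -> 18 infected
Step 5: +7 new -> 25 infected
Step 6: +6 new -> 31 infected
Step 7: +4 new -> 35 infected
Step 8: +3 new -> 38 infected
Step 9: +1 new -> 39 infected
Step 10: +0 new -> 39 infected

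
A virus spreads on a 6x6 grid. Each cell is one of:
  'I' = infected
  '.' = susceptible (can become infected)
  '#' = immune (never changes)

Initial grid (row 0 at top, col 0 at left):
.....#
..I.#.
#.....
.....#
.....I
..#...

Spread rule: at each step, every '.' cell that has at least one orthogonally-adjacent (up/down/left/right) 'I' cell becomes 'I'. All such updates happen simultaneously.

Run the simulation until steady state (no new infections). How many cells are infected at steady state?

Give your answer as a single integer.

Answer: 31

Derivation:
Step 0 (initial): 2 infected
Step 1: +6 new -> 8 infected
Step 2: +9 new -> 17 infected
Step 3: +7 new -> 24 infected
Step 4: +3 new -> 27 infected
Step 5: +3 new -> 30 infected
Step 6: +1 new -> 31 infected
Step 7: +0 new -> 31 infected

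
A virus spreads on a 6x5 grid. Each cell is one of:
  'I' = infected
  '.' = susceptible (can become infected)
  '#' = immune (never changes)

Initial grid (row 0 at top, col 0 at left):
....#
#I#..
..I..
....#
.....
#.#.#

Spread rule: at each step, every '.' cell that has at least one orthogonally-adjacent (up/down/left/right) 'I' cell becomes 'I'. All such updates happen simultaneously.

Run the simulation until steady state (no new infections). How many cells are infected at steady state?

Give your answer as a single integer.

Step 0 (initial): 2 infected
Step 1: +4 new -> 6 infected
Step 2: +8 new -> 14 infected
Step 3: +5 new -> 19 infected
Step 4: +4 new -> 23 infected
Step 5: +0 new -> 23 infected

Answer: 23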